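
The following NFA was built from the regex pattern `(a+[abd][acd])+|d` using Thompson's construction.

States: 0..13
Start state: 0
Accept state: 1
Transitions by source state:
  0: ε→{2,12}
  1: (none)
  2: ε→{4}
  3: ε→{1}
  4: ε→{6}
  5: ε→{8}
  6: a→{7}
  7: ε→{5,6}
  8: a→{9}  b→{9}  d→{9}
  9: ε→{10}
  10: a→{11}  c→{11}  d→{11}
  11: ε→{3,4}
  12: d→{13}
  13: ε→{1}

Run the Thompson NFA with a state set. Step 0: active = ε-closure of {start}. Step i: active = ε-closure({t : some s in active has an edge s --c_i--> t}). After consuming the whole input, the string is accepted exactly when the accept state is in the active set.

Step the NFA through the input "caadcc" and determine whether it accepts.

Answer: REJECT

Derivation:
S₀ = ε-closure({0}) = {0,2,4,6,12}
'c' @ 1: {}  — no active states
rest 'aadcc' ignored (set empty)
end set {} — state 1 not in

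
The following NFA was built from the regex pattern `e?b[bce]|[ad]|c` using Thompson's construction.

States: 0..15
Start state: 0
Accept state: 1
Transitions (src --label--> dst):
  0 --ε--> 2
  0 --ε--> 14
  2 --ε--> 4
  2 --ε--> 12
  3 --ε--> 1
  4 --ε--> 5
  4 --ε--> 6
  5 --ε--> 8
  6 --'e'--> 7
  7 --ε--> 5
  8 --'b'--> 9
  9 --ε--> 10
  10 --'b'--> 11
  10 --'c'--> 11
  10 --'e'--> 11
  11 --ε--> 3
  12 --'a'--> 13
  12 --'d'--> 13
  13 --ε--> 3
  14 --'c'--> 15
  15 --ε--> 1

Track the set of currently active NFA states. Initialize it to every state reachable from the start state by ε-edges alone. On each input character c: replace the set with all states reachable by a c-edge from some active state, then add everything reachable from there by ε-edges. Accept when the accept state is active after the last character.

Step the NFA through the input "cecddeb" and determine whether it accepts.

Answer: REJECT

Derivation:
S₀ = ε-closure({0}) = {0,2,4,5,6,8,12,14}
'c' @ 1: {1,15}  (accept∈set)
'e' @ 2: {}  — dead — no transitions
rest 'cddeb' ignored (set empty)
after full input: {}  (accept=1 not in)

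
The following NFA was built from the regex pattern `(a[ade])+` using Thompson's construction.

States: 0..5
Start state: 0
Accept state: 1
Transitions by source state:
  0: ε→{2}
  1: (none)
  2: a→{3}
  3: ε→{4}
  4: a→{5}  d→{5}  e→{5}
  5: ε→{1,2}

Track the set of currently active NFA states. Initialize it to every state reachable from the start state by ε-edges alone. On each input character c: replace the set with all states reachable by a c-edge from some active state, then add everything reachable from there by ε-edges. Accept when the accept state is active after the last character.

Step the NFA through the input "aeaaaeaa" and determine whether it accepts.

start: ε-closure({0}) = {0,2}
'a' @ 1: {3,4}
'e' @ 2: {1,2,5}  [accepting]
'a' @ 3: {3,4}
'a' @ 4: {1,2,5}  [accepting]
'a' @ 5: {3,4}
'e' @ 6: {1,2,5}  [accepting]
'a' @ 7: {3,4}
'a' @ 8: {1,2,5}  [accepting]
final: {1,2,5}; accept 1 in set

Answer: ACCEPT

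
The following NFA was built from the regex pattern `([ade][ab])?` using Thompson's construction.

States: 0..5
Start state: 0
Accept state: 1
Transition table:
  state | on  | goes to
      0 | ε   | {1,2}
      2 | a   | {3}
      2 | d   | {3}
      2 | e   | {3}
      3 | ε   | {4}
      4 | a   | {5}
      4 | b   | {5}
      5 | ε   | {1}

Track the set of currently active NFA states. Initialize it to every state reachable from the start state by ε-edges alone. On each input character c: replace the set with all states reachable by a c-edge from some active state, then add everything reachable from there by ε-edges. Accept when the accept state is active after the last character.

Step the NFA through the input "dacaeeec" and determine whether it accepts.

initial (ε-close {0}): {0,1,2}
'd' @ 1: {3,4}
'a' @ 2: {1,5}  [accepting]
'c' @ 3: {}  — no active states
rest 'aeeec' ignored (set empty)
end set {} — state 1 not in

Answer: REJECT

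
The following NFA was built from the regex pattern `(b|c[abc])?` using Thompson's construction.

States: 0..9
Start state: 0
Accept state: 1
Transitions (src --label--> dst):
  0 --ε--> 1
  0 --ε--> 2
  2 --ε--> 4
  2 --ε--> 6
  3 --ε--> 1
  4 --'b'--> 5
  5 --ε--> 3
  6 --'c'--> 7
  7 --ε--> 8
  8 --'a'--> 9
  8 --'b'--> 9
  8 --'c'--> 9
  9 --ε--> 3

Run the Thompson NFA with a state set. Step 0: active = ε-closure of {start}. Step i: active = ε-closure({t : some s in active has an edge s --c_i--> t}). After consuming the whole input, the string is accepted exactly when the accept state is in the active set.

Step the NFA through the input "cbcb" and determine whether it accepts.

Answer: REJECT

Derivation:
S₀ = ε-closure({0}) = {0,1,2,4,6}
'c' @ 1: {7,8}
'b' @ 2: {1,3,9}  (accept∈set)
'c' @ 3: {}  — dead — no transitions
rest 'b' ignored (set empty)
final: {}; accept 1 not in set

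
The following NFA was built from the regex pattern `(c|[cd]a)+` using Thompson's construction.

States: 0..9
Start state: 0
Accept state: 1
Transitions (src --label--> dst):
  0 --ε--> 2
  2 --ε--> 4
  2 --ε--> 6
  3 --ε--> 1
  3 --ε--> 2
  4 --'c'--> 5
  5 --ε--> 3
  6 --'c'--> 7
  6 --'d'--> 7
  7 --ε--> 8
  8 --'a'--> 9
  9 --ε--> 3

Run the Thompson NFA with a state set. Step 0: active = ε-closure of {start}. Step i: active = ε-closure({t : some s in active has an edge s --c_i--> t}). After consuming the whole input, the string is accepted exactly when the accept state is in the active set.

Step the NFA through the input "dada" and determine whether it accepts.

Answer: ACCEPT

Steps:
S₀ = ε-closure({0}) = {0,2,4,6}
'd' @ 1: {7,8}
'a' @ 2: {1,2,3,4,6,9}  ✓accept
'd' @ 3: {7,8}
'a' @ 4: {1,2,3,4,6,9}  ✓accept
after full input: {1,2,3,4,6,9}  (accept=1 in)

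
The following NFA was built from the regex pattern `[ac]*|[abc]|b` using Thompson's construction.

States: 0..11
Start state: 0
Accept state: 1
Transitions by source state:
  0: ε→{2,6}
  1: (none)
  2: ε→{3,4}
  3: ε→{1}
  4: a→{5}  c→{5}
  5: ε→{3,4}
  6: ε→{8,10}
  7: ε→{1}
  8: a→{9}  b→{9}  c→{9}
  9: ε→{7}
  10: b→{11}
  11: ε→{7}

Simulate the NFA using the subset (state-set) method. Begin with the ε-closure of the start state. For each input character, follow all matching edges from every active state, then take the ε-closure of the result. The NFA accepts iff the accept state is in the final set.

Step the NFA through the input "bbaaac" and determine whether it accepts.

Answer: REJECT

Trace:
initial (ε-close {0}): {0,1,2,3,4,6,8,10}
'b' @ 1: {1,7,9,11}  (accept∈set)
'b' @ 2: {}  — dead — no transitions
rest 'aaac' ignored (set empty)
after full input: {}  (accept=1 not in)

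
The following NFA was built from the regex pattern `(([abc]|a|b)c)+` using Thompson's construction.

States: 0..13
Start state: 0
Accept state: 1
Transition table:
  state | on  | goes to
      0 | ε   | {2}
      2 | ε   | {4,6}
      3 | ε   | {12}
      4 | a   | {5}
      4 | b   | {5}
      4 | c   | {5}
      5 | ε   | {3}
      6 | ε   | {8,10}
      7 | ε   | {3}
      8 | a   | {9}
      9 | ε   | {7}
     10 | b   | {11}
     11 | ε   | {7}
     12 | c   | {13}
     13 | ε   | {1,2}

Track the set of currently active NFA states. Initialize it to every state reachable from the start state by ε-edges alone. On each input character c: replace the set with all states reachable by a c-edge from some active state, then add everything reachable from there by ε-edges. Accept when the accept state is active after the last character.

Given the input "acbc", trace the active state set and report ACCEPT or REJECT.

S₀ = ε-closure({0}) = {0,2,4,6,8,10}
'a' @ 1: {3,5,7,9,12}
'c' @ 2: {1,2,4,6,8,10,13}  [accepting]
'b' @ 3: {3,5,7,11,12}
'c' @ 4: {1,2,4,6,8,10,13}  [accepting]
end set {1,2,4,6,8,10,13} — state 1 in

Answer: ACCEPT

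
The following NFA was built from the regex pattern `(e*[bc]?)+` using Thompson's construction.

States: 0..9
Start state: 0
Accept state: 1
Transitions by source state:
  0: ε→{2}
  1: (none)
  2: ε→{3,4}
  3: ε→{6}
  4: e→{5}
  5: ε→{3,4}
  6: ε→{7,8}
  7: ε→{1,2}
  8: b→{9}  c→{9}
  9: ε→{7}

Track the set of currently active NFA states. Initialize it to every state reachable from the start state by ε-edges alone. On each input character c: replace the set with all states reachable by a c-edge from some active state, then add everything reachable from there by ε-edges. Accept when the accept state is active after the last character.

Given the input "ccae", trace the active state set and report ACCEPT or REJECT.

Answer: REJECT

Steps:
start: ε-closure({0}) = {0,1,2,3,4,6,7,8}
'c' @ 1: {1,2,3,4,6,7,8,9}  ✓accept
'c' @ 2: {1,2,3,4,6,7,8,9}  ✓accept
'a' @ 3: {}  — dead — no transitions
rest 'e' ignored (set empty)
end set {} — state 1 not in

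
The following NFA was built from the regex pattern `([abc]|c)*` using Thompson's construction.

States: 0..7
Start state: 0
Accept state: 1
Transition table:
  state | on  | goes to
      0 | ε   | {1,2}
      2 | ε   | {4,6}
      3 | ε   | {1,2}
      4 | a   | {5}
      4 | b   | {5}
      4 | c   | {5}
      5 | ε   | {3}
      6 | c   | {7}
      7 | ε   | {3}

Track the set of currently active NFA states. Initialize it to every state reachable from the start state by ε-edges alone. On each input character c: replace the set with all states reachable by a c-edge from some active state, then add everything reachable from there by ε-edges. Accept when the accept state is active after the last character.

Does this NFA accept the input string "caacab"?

start: ε-closure({0}) = {0,1,2,4,6}
'c' @ 1: {1,2,3,4,5,6,7}  (accept∈set)
'a' @ 2: {1,2,3,4,5,6}  (accept∈set)
'a' @ 3: {1,2,3,4,5,6}  (accept∈set)
'c' @ 4: {1,2,3,4,5,6,7}  (accept∈set)
'a' @ 5: {1,2,3,4,5,6}  (accept∈set)
'b' @ 6: {1,2,3,4,5,6}  (accept∈set)
after full input: {1,2,3,4,5,6}  (accept=1 in)

Answer: ACCEPT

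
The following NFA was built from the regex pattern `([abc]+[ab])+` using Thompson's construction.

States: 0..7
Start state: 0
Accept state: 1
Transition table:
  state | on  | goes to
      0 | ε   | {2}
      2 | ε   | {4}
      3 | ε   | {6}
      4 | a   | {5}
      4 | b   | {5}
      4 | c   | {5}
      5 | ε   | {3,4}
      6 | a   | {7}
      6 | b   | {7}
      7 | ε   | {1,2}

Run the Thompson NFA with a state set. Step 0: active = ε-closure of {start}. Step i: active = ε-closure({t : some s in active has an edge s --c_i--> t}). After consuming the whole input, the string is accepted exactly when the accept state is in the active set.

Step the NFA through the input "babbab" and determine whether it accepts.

Answer: ACCEPT

Trace:
initial (ε-close {0}): {0,2,4}
'b' @ 1: {3,4,5,6}
'a' @ 2: {1,2,3,4,5,6,7}  (accept∈set)
'b' @ 3: {1,2,3,4,5,6,7}  (accept∈set)
'b' @ 4: {1,2,3,4,5,6,7}  (accept∈set)
'a' @ 5: {1,2,3,4,5,6,7}  (accept∈set)
'b' @ 6: {1,2,3,4,5,6,7}  (accept∈set)
final: {1,2,3,4,5,6,7}; accept 1 in set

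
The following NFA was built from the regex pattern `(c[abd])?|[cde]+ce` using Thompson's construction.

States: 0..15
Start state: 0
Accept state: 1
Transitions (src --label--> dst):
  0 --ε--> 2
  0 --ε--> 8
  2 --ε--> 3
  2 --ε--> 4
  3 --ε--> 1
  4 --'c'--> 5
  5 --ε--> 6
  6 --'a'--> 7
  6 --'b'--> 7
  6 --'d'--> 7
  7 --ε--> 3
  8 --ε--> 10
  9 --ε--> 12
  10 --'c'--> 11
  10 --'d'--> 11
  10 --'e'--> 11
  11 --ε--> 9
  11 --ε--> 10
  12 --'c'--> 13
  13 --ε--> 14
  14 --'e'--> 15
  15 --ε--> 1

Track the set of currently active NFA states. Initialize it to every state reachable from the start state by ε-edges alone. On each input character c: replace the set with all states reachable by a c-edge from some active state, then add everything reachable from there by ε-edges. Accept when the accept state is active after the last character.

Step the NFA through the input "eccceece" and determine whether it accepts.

Answer: ACCEPT

Trace:
initial (ε-close {0}): {0,1,2,3,4,8,10}
'e' @ 1: {9,10,11,12}
'c' @ 2: {9,10,11,12,13,14}
'c' @ 3: {9,10,11,12,13,14}
'c' @ 4: {9,10,11,12,13,14}
'e' @ 5: {1,9,10,11,12,15}  ✓accept
'e' @ 6: {9,10,11,12}
'c' @ 7: {9,10,11,12,13,14}
'e' @ 8: {1,9,10,11,12,15}  ✓accept
end set {1,9,10,11,12,15} — state 1 in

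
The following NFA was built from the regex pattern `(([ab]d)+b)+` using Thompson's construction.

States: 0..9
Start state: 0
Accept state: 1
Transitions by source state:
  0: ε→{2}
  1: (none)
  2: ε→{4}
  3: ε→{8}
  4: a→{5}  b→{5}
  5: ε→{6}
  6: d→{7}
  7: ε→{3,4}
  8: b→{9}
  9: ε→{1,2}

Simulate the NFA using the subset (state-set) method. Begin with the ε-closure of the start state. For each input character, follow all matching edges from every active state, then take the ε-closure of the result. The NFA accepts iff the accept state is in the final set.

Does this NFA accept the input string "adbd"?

start: ε-closure({0}) = {0,2,4}
'a' @ 1: {5,6}
'd' @ 2: {3,4,7,8}
'b' @ 3: {1,2,4,5,6,9}  ✓accept
'd' @ 4: {3,4,7,8}
final: {3,4,7,8}; accept 1 not in set

Answer: REJECT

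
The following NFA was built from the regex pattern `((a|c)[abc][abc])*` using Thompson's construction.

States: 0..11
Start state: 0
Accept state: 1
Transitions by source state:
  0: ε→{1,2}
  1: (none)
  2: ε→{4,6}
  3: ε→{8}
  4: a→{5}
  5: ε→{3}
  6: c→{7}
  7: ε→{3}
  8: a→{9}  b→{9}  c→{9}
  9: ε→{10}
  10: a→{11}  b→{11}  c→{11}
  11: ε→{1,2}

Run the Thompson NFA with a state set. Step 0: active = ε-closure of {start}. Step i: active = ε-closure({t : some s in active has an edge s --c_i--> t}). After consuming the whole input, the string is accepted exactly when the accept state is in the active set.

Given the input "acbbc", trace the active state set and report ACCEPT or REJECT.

S₀ = ε-closure({0}) = {0,1,2,4,6}
'a' @ 1: {3,5,8}
'c' @ 2: {9,10}
'b' @ 3: {1,2,4,6,11}  (accept∈set)
'b' @ 4: {}  — dead — no transitions
rest 'c' ignored (set empty)
end set {} — state 1 not in

Answer: REJECT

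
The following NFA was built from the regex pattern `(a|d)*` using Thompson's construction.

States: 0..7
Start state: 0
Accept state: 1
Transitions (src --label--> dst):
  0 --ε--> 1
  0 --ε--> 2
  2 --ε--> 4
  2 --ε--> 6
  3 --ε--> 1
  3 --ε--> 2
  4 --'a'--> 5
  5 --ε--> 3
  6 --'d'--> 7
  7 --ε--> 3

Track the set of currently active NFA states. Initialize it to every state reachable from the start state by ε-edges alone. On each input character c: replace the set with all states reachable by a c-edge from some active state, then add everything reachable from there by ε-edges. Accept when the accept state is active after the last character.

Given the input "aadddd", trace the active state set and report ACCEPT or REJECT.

Answer: ACCEPT

Trace:
start: ε-closure({0}) = {0,1,2,4,6}
'a' @ 1: {1,2,3,4,5,6}  [accepting]
'a' @ 2: {1,2,3,4,5,6}  [accepting]
'd' @ 3: {1,2,3,4,6,7}  [accepting]
'd' @ 4: {1,2,3,4,6,7}  [accepting]
'd' @ 5: {1,2,3,4,6,7}  [accepting]
'd' @ 6: {1,2,3,4,6,7}  [accepting]
final: {1,2,3,4,6,7}; accept 1 in set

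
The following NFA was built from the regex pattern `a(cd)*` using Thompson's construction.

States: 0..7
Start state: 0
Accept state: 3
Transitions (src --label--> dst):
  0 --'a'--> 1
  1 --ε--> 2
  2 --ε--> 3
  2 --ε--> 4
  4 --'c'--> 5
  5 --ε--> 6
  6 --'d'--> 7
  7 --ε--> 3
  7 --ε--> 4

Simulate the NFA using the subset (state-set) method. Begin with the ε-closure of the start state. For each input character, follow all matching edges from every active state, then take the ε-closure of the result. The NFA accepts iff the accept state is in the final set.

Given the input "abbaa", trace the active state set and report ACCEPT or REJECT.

Answer: REJECT

Derivation:
start: ε-closure({0}) = {0}
'a' @ 1: {1,2,3,4}  (accept∈set)
'b' @ 2: {}  — no active states
rest 'baa' ignored (set empty)
final: {}; accept 3 not in set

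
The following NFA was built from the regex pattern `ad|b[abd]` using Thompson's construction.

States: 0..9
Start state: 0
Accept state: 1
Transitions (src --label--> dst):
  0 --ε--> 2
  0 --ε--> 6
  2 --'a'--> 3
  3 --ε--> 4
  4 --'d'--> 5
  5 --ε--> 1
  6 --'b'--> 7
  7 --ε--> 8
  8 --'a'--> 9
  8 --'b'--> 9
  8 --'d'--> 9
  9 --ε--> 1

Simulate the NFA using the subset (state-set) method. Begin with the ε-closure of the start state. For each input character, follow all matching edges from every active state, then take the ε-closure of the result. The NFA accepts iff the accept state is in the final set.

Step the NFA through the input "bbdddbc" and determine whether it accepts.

start: ε-closure({0}) = {0,2,6}
'b' @ 1: {7,8}
'b' @ 2: {1,9}  [accepting]
'd' @ 3: {}  — state set empty
rest 'ddbc' ignored (set empty)
after full input: {}  (accept=1 not in)

Answer: REJECT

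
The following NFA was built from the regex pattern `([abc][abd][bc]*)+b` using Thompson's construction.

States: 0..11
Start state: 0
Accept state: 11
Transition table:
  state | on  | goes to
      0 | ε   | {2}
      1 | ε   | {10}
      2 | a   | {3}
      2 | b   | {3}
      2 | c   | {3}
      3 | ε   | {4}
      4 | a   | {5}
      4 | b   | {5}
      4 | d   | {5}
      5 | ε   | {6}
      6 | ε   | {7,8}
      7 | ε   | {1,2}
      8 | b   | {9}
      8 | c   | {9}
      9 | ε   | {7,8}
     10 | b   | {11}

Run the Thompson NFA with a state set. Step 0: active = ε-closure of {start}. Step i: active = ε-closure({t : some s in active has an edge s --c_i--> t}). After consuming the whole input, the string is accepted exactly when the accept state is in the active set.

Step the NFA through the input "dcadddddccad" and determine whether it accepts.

start: ε-closure({0}) = {0,2}
'd' @ 1: {}  — state set empty
rest 'cadddddccad' ignored (set empty)
final: {}; accept 11 not in set

Answer: REJECT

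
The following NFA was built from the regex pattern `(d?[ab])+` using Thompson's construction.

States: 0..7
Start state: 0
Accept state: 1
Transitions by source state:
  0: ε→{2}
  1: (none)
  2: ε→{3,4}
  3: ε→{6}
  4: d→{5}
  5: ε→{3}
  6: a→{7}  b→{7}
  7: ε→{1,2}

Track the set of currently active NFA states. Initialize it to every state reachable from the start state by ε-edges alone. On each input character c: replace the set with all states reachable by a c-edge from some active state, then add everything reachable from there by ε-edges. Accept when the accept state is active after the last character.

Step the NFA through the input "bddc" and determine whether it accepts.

initial (ε-close {0}): {0,2,3,4,6}
'b' @ 1: {1,2,3,4,6,7}  (accept∈set)
'd' @ 2: {3,5,6}
'd' @ 3: {}  — state set empty
rest 'c' ignored (set empty)
final: {}; accept 1 not in set

Answer: REJECT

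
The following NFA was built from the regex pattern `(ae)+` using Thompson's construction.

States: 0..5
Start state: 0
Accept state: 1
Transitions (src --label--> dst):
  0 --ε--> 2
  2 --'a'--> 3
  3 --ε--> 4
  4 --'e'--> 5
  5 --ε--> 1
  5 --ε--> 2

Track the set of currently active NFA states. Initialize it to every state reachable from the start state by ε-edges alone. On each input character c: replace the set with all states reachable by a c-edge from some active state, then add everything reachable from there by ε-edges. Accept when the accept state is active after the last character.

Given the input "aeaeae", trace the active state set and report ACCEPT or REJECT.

S₀ = ε-closure({0}) = {0,2}
'a' @ 1: {3,4}
'e' @ 2: {1,2,5}  ✓accept
'a' @ 3: {3,4}
'e' @ 4: {1,2,5}  ✓accept
'a' @ 5: {3,4}
'e' @ 6: {1,2,5}  ✓accept
end set {1,2,5} — state 1 in

Answer: ACCEPT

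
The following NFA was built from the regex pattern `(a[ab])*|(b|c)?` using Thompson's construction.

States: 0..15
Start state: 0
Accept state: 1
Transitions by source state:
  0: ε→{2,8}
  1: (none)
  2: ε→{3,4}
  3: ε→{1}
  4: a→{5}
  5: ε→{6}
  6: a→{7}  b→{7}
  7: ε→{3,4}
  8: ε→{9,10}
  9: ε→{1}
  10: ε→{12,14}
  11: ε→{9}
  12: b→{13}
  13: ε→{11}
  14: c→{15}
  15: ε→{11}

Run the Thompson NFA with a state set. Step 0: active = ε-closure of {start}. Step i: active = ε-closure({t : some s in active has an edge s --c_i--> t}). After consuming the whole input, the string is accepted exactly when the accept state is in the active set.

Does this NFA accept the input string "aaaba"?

initial (ε-close {0}): {0,1,2,3,4,8,9,10,12,14}
'a' @ 1: {5,6}
'a' @ 2: {1,3,4,7}  [accepting]
'a' @ 3: {5,6}
'b' @ 4: {1,3,4,7}  [accepting]
'a' @ 5: {5,6}
final: {5,6}; accept 1 not in set

Answer: REJECT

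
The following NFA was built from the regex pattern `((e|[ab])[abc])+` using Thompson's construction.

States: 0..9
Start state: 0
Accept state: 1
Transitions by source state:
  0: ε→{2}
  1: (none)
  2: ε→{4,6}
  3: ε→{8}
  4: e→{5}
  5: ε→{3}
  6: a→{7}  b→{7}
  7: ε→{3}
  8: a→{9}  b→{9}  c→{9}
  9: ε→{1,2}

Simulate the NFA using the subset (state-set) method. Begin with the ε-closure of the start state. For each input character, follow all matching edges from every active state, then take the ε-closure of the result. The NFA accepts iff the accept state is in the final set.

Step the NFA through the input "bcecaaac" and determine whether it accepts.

Answer: ACCEPT

Steps:
start: ε-closure({0}) = {0,2,4,6}
'b' @ 1: {3,7,8}
'c' @ 2: {1,2,4,6,9}  (accept∈set)
'e' @ 3: {3,5,8}
'c' @ 4: {1,2,4,6,9}  (accept∈set)
'a' @ 5: {3,7,8}
'a' @ 6: {1,2,4,6,9}  (accept∈set)
'a' @ 7: {3,7,8}
'c' @ 8: {1,2,4,6,9}  (accept∈set)
after full input: {1,2,4,6,9}  (accept=1 in)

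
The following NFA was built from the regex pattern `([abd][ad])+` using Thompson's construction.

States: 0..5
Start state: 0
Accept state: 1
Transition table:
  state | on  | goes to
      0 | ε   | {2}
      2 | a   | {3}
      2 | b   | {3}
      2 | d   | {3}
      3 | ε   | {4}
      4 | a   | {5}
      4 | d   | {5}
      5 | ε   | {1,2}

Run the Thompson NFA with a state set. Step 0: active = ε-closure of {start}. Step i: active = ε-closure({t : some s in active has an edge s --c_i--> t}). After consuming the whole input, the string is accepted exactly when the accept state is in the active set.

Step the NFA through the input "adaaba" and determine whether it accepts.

S₀ = ε-closure({0}) = {0,2}
'a' @ 1: {3,4}
'd' @ 2: {1,2,5}  [accepting]
'a' @ 3: {3,4}
'a' @ 4: {1,2,5}  [accepting]
'b' @ 5: {3,4}
'a' @ 6: {1,2,5}  [accepting]
final: {1,2,5}; accept 1 in set

Answer: ACCEPT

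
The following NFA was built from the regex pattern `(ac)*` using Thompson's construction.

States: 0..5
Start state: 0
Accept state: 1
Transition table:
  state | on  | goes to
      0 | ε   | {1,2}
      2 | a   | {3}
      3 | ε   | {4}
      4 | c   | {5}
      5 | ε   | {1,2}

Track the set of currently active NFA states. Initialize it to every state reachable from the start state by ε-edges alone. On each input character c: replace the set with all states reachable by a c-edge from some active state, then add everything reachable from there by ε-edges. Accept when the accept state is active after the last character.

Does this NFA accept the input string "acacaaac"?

Answer: REJECT

Derivation:
start: ε-closure({0}) = {0,1,2}
'a' @ 1: {3,4}
'c' @ 2: {1,2,5}  [accepting]
'a' @ 3: {3,4}
'c' @ 4: {1,2,5}  [accepting]
'a' @ 5: {3,4}
'a' @ 6: {}  — dead — no transitions
rest 'ac' ignored (set empty)
end set {} — state 1 not in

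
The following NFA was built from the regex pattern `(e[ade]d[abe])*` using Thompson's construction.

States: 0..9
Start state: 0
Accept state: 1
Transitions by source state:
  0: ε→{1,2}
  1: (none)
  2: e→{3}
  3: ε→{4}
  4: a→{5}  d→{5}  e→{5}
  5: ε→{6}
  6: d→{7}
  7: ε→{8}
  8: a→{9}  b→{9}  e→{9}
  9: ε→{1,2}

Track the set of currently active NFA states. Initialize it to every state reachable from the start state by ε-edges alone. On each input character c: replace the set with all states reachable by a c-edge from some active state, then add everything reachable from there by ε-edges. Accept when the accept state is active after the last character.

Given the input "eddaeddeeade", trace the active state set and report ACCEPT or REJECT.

Answer: ACCEPT

Steps:
initial (ε-close {0}): {0,1,2}
'e' @ 1: {3,4}
'd' @ 2: {5,6}
'd' @ 3: {7,8}
'a' @ 4: {1,2,9}  (accept∈set)
'e' @ 5: {3,4}
'd' @ 6: {5,6}
'd' @ 7: {7,8}
'e' @ 8: {1,2,9}  (accept∈set)
'e' @ 9: {3,4}
'a' @ 10: {5,6}
'd' @ 11: {7,8}
'e' @ 12: {1,2,9}  (accept∈set)
after full input: {1,2,9}  (accept=1 in)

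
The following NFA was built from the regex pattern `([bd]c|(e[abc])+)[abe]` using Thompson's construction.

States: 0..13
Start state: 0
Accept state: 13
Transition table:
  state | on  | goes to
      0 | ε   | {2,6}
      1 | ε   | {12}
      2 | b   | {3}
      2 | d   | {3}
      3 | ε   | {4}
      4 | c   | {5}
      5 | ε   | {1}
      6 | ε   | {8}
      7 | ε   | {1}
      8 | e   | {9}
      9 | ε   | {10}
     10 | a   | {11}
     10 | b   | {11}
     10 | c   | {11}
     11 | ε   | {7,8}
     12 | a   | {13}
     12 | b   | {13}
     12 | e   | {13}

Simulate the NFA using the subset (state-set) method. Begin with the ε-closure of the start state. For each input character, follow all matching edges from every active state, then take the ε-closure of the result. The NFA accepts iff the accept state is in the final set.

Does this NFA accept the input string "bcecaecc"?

Answer: REJECT

Steps:
start: ε-closure({0}) = {0,2,6,8}
'b' @ 1: {3,4}
'c' @ 2: {1,5,12}
'e' @ 3: {13}  ✓accept
'c' @ 4: {}  — no active states
rest 'aecc' ignored (set empty)
after full input: {}  (accept=13 not in)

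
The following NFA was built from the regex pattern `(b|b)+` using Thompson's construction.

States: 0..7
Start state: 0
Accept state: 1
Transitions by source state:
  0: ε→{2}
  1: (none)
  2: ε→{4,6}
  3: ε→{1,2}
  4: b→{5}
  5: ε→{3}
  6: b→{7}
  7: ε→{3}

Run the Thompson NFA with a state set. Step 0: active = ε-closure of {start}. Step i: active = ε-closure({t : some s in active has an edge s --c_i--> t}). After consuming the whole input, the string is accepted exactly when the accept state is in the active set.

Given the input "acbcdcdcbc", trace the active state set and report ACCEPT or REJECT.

Answer: REJECT

Derivation:
S₀ = ε-closure({0}) = {0,2,4,6}
'a' @ 1: {}  — dead — no transitions
rest 'cbcdcdcbc' ignored (set empty)
after full input: {}  (accept=1 not in)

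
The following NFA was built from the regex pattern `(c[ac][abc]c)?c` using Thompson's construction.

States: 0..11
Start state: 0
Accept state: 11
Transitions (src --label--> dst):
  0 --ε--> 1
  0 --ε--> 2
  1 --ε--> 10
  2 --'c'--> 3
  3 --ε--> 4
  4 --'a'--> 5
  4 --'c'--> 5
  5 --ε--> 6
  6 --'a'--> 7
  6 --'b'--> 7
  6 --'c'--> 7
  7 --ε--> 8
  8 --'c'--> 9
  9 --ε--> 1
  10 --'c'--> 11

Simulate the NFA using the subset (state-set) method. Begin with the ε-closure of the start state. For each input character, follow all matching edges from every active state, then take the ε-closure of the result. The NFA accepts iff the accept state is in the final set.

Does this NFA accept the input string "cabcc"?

Answer: ACCEPT

Derivation:
start: ε-closure({0}) = {0,1,2,10}
'c' @ 1: {3,4,11}  (accept∈set)
'a' @ 2: {5,6}
'b' @ 3: {7,8}
'c' @ 4: {1,9,10}
'c' @ 5: {11}  (accept∈set)
end set {11} — state 11 in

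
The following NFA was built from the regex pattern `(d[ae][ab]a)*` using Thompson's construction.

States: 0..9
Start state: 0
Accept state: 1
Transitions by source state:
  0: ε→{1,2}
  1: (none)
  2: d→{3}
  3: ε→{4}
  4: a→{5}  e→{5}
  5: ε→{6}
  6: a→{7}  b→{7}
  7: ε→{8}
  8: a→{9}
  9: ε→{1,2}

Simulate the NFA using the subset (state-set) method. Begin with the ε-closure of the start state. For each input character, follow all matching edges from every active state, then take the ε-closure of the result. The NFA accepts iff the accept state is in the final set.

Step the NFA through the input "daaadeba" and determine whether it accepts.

Answer: ACCEPT

Derivation:
S₀ = ε-closure({0}) = {0,1,2}
'd' @ 1: {3,4}
'a' @ 2: {5,6}
'a' @ 3: {7,8}
'a' @ 4: {1,2,9}  ✓accept
'd' @ 5: {3,4}
'e' @ 6: {5,6}
'b' @ 7: {7,8}
'a' @ 8: {1,2,9}  ✓accept
after full input: {1,2,9}  (accept=1 in)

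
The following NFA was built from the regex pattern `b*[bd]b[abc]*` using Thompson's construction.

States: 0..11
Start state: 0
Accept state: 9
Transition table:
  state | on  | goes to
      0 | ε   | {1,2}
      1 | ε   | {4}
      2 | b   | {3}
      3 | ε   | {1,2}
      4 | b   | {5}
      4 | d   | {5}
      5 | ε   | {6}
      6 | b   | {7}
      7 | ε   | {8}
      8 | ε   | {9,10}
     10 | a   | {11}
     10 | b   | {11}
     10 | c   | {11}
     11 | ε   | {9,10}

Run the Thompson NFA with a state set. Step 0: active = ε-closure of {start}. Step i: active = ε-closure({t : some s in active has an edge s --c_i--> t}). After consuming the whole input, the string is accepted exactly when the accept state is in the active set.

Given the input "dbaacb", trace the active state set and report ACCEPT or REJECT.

S₀ = ε-closure({0}) = {0,1,2,4}
'd' @ 1: {5,6}
'b' @ 2: {7,8,9,10}  ✓accept
'a' @ 3: {9,10,11}  ✓accept
'a' @ 4: {9,10,11}  ✓accept
'c' @ 5: {9,10,11}  ✓accept
'b' @ 6: {9,10,11}  ✓accept
end set {9,10,11} — state 9 in

Answer: ACCEPT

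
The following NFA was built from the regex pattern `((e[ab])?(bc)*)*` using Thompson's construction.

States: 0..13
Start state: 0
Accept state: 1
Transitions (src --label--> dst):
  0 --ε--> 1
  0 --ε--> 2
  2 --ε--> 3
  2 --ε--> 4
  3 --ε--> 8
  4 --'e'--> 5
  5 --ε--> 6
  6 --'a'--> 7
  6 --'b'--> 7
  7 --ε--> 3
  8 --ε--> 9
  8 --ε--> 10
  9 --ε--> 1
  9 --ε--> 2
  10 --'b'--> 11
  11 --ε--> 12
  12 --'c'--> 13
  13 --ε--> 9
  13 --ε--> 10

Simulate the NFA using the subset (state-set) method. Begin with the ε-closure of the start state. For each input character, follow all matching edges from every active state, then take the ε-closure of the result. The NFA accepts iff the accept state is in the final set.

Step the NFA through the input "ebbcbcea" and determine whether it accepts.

initial (ε-close {0}): {0,1,2,3,4,8,9,10}
'e' @ 1: {5,6}
'b' @ 2: {1,2,3,4,7,8,9,10}  [accepting]
'b' @ 3: {11,12}
'c' @ 4: {1,2,3,4,8,9,10,13}  [accepting]
'b' @ 5: {11,12}
'c' @ 6: {1,2,3,4,8,9,10,13}  [accepting]
'e' @ 7: {5,6}
'a' @ 8: {1,2,3,4,7,8,9,10}  [accepting]
final: {1,2,3,4,7,8,9,10}; accept 1 in set

Answer: ACCEPT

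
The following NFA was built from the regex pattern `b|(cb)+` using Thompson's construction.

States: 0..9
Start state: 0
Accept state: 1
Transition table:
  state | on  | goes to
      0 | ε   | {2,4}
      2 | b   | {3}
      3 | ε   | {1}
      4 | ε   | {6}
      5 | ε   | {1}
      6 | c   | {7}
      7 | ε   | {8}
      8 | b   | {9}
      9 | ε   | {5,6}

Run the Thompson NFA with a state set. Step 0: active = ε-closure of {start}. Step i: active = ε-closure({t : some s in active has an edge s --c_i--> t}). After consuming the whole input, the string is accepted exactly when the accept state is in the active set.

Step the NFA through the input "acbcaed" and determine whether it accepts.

initial (ε-close {0}): {0,2,4,6}
'a' @ 1: {}  — no active states
rest 'cbcaed' ignored (set empty)
after full input: {}  (accept=1 not in)

Answer: REJECT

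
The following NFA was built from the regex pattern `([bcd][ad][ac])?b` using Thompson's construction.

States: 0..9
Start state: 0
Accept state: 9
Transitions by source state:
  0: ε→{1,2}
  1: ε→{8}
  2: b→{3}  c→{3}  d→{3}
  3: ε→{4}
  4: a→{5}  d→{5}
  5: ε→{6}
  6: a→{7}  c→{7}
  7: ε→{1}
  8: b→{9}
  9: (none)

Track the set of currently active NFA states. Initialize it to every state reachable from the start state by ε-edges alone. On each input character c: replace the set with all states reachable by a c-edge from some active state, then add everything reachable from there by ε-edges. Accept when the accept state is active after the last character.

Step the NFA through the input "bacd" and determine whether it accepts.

Answer: REJECT

Steps:
start: ε-closure({0}) = {0,1,2,8}
'b' @ 1: {3,4,9}  (accept∈set)
'a' @ 2: {5,6}
'c' @ 3: {1,7,8}
'd' @ 4: {}  — dead — no transitions
after full input: {}  (accept=9 not in)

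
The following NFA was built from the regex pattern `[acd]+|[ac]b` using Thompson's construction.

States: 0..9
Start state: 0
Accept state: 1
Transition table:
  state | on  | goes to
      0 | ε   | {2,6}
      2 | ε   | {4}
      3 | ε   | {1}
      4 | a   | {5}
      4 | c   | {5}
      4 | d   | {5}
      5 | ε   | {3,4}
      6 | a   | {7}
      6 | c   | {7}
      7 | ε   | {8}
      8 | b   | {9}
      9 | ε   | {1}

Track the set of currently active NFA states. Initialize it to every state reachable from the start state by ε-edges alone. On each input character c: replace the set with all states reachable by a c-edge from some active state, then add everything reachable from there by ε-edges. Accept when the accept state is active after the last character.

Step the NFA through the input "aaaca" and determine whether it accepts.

Answer: ACCEPT

Trace:
start: ε-closure({0}) = {0,2,4,6}
'a' @ 1: {1,3,4,5,7,8}  ✓accept
'a' @ 2: {1,3,4,5}  ✓accept
'a' @ 3: {1,3,4,5}  ✓accept
'c' @ 4: {1,3,4,5}  ✓accept
'a' @ 5: {1,3,4,5}  ✓accept
after full input: {1,3,4,5}  (accept=1 in)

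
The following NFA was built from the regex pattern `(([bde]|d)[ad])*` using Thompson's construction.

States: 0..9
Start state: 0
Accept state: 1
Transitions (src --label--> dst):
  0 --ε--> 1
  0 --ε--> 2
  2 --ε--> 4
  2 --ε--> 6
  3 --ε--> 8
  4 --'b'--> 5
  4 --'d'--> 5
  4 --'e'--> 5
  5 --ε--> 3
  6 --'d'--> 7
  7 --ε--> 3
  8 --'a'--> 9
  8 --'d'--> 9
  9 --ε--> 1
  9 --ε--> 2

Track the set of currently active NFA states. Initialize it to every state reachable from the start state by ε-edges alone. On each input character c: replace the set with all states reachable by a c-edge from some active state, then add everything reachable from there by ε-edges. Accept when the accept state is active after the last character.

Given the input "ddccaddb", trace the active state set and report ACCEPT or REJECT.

start: ε-closure({0}) = {0,1,2,4,6}
'd' @ 1: {3,5,7,8}
'd' @ 2: {1,2,4,6,9}  (accept∈set)
'c' @ 3: {}  — no active states
rest 'caddb' ignored (set empty)
final: {}; accept 1 not in set

Answer: REJECT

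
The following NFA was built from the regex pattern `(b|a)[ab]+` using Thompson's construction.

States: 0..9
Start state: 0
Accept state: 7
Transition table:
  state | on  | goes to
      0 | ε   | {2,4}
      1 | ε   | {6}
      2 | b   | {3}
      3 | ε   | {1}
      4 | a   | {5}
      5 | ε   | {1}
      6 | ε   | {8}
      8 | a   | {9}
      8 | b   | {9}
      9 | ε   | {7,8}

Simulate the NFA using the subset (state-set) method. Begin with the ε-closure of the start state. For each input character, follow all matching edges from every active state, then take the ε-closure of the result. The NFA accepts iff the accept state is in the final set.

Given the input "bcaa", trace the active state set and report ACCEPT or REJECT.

start: ε-closure({0}) = {0,2,4}
'b' @ 1: {1,3,6,8}
'c' @ 2: {}  — no active states
rest 'aa' ignored (set empty)
final: {}; accept 7 not in set

Answer: REJECT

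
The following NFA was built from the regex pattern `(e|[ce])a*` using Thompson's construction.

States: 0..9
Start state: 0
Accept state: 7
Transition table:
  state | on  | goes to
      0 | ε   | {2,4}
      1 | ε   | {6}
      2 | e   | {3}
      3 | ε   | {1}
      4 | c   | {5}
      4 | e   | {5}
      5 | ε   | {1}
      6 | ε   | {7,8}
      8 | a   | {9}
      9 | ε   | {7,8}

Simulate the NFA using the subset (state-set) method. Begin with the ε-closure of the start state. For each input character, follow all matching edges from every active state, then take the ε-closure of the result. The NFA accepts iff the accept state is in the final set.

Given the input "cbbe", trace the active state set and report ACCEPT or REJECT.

start: ε-closure({0}) = {0,2,4}
'c' @ 1: {1,5,6,7,8}  [accepting]
'b' @ 2: {}  — dead — no transitions
rest 'be' ignored (set empty)
after full input: {}  (accept=7 not in)

Answer: REJECT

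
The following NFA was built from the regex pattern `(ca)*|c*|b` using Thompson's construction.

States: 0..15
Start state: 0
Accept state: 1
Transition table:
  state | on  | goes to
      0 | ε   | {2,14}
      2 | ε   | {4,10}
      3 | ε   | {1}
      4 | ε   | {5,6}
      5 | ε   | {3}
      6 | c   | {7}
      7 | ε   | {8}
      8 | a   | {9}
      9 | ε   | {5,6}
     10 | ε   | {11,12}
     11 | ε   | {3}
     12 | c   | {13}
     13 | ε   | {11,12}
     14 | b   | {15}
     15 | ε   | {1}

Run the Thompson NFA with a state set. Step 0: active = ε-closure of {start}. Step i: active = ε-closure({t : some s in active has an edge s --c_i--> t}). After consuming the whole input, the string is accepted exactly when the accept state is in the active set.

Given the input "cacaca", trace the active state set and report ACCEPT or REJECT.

initial (ε-close {0}): {0,1,2,3,4,5,6,10,11,12,14}
'c' @ 1: {1,3,7,8,11,12,13}  [accepting]
'a' @ 2: {1,3,5,6,9}  [accepting]
'c' @ 3: {7,8}
'a' @ 4: {1,3,5,6,9}  [accepting]
'c' @ 5: {7,8}
'a' @ 6: {1,3,5,6,9}  [accepting]
final: {1,3,5,6,9}; accept 1 in set

Answer: ACCEPT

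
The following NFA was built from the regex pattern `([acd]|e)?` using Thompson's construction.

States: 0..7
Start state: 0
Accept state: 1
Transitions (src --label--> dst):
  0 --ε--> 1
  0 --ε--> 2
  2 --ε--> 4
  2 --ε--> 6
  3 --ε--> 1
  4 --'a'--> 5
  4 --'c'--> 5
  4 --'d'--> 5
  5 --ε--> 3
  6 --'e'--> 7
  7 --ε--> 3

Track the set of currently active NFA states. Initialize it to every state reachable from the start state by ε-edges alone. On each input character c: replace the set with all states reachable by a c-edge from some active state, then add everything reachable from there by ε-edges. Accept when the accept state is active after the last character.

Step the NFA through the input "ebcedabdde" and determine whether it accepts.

Answer: REJECT

Trace:
start: ε-closure({0}) = {0,1,2,4,6}
'e' @ 1: {1,3,7}  ✓accept
'b' @ 2: {}  — dead — no transitions
rest 'cedabdde' ignored (set empty)
final: {}; accept 1 not in set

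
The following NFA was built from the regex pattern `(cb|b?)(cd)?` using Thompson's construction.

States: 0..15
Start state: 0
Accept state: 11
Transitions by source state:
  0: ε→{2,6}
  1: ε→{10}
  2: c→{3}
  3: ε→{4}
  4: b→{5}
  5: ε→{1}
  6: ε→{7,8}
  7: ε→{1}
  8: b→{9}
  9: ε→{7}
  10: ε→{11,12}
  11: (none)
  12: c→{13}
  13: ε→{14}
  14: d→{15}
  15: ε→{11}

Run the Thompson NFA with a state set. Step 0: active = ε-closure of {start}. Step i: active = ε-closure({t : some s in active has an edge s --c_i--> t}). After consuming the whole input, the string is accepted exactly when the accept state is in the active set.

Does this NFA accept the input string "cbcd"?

Answer: ACCEPT

Steps:
S₀ = ε-closure({0}) = {0,1,2,6,7,8,10,11,12}
'c' @ 1: {3,4,13,14}
'b' @ 2: {1,5,10,11,12}  ✓accept
'c' @ 3: {13,14}
'd' @ 4: {11,15}  ✓accept
end set {11,15} — state 11 in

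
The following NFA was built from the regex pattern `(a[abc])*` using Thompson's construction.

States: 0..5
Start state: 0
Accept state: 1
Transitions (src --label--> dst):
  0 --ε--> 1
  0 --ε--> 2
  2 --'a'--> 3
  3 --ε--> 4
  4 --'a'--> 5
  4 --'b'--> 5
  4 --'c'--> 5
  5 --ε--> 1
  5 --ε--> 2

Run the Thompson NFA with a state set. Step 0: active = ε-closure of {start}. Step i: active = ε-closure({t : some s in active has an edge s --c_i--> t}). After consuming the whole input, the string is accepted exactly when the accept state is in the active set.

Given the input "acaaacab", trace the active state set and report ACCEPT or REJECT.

Answer: ACCEPT

Derivation:
initial (ε-close {0}): {0,1,2}
'a' @ 1: {3,4}
'c' @ 2: {1,2,5}  ✓accept
'a' @ 3: {3,4}
'a' @ 4: {1,2,5}  ✓accept
'a' @ 5: {3,4}
'c' @ 6: {1,2,5}  ✓accept
'a' @ 7: {3,4}
'b' @ 8: {1,2,5}  ✓accept
end set {1,2,5} — state 1 in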